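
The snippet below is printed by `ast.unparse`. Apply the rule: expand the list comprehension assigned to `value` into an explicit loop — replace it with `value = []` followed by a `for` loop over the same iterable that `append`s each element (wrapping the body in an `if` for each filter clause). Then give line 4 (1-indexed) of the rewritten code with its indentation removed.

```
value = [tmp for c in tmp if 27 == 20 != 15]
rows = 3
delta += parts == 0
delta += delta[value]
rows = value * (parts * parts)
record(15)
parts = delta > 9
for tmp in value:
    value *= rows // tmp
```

Transformed code:
value = []
for c in tmp:
    if 27 == 20 != 15:
        value.append(tmp)
rows = 3
delta += parts == 0
delta += delta[value]
rows = value * (parts * parts)
record(15)
parts = delta > 9
for tmp in value:
    value *= rows // tmp

value.append(tmp)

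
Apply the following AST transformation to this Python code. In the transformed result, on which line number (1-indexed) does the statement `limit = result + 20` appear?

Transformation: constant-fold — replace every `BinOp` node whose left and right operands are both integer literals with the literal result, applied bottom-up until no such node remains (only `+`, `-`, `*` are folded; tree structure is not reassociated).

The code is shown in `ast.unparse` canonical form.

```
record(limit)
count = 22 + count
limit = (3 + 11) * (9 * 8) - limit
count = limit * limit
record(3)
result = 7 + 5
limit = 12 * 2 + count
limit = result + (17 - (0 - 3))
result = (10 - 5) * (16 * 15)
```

8

Transformed code:
record(limit)
count = 22 + count
limit = 1008 - limit
count = limit * limit
record(3)
result = 12
limit = 24 + count
limit = result + 20
result = 1200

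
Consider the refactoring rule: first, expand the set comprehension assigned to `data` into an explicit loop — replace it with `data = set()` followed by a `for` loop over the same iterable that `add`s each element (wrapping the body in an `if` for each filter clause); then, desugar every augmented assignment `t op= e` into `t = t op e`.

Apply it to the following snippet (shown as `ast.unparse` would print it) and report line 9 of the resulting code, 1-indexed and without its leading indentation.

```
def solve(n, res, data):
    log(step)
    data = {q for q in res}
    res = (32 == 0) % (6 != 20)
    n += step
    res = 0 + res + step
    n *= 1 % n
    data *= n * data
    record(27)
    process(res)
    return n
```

Transformed code:
def solve(n, res, data):
    log(step)
    data = set()
    for q in res:
        data.add(q)
    res = (32 == 0) % (6 != 20)
    n = n + step
    res = 0 + res + step
    n = n * (1 % n)
    data = data * (n * data)
    record(27)
    process(res)
    return n

n = n * (1 % n)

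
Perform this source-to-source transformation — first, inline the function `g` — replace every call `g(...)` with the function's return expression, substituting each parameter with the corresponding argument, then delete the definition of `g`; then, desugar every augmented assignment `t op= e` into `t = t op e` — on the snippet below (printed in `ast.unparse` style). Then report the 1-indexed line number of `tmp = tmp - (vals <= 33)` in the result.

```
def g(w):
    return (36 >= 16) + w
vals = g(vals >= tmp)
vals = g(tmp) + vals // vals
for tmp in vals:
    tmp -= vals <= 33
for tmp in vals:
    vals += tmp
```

4

Transformed code:
vals = (36 >= 16) + (vals >= tmp)
vals = (36 >= 16) + tmp + vals // vals
for tmp in vals:
    tmp = tmp - (vals <= 33)
for tmp in vals:
    vals = vals + tmp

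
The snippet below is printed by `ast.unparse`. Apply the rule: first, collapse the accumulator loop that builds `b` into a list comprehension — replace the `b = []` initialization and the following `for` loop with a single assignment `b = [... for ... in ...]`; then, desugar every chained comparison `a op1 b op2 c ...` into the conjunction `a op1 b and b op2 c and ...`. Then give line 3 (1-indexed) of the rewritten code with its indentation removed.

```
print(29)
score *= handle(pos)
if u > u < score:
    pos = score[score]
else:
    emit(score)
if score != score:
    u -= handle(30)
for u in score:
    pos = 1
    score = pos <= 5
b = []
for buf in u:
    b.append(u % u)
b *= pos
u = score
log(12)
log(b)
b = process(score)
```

Transformed code:
print(29)
score *= handle(pos)
if u > u and u < score:
    pos = score[score]
else:
    emit(score)
if score != score:
    u -= handle(30)
for u in score:
    pos = 1
    score = pos <= 5
b = [u % u for buf in u]
b *= pos
u = score
log(12)
log(b)
b = process(score)

if u > u and u < score:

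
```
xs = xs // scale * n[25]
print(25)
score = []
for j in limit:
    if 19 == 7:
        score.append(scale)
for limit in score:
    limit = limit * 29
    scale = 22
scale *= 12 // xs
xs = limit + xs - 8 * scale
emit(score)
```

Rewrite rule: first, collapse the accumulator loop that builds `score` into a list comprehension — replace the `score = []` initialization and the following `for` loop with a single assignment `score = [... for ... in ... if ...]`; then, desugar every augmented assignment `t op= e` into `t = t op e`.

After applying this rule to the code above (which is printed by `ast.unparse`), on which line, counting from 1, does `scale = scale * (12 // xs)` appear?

Transformed code:
xs = xs // scale * n[25]
print(25)
score = [scale for j in limit if 19 == 7]
for limit in score:
    limit = limit * 29
    scale = 22
scale = scale * (12 // xs)
xs = limit + xs - 8 * scale
emit(score)

7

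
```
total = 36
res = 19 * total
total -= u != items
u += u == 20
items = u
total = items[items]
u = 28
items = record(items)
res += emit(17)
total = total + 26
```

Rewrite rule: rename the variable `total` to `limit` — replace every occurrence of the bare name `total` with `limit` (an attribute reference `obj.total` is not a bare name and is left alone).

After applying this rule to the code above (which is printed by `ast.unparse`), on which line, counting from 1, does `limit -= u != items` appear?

Transformed code:
limit = 36
res = 19 * limit
limit -= u != items
u += u == 20
items = u
limit = items[items]
u = 28
items = record(items)
res += emit(17)
limit = limit + 26

3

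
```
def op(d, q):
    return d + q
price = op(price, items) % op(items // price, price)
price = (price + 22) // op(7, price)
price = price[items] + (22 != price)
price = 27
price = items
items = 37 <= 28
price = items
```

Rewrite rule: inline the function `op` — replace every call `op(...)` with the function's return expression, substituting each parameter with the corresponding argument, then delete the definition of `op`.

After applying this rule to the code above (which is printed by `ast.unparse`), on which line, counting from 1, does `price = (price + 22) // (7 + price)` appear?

Transformed code:
price = (price + items) % (items // price + price)
price = (price + 22) // (7 + price)
price = price[items] + (22 != price)
price = 27
price = items
items = 37 <= 28
price = items

2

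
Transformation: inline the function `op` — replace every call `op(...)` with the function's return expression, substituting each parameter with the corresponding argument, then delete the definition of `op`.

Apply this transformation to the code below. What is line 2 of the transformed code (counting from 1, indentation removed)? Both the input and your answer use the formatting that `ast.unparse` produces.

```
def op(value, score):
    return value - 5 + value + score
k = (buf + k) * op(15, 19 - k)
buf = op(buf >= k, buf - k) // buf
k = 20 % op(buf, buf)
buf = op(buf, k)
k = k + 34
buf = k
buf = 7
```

Transformed code:
k = (buf + k) * (15 - 5 + 15 + (19 - k))
buf = ((buf >= k) - 5 + (buf >= k) + (buf - k)) // buf
k = 20 % (buf - 5 + buf + buf)
buf = buf - 5 + buf + k
k = k + 34
buf = k
buf = 7

buf = ((buf >= k) - 5 + (buf >= k) + (buf - k)) // buf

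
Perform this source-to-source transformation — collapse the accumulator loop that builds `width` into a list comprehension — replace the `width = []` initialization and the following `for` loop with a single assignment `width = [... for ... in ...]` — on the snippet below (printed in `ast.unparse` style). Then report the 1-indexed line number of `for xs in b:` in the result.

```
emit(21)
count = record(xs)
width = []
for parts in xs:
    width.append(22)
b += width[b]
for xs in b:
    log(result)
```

5

Transformed code:
emit(21)
count = record(xs)
width = [22 for parts in xs]
b += width[b]
for xs in b:
    log(result)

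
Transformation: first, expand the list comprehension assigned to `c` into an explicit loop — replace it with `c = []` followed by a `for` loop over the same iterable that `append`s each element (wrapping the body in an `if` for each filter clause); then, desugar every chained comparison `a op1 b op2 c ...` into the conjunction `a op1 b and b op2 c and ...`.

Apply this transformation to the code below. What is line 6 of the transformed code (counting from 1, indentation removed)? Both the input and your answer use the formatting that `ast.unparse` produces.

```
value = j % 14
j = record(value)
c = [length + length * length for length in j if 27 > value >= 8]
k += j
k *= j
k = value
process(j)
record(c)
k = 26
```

Transformed code:
value = j % 14
j = record(value)
c = []
for length in j:
    if 27 > value and value >= 8:
        c.append(length + length * length)
k += j
k *= j
k = value
process(j)
record(c)
k = 26

c.append(length + length * length)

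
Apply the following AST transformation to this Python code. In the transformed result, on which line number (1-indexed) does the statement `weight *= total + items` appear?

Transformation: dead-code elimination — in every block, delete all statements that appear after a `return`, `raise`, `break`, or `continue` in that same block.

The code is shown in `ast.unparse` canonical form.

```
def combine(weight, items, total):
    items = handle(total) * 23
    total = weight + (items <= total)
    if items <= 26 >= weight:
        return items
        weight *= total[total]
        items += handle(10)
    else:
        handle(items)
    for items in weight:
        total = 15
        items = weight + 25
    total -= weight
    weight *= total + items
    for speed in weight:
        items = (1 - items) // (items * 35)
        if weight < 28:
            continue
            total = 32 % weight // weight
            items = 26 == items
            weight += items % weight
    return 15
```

12

Transformed code:
def combine(weight, items, total):
    items = handle(total) * 23
    total = weight + (items <= total)
    if items <= 26 >= weight:
        return items
    else:
        handle(items)
    for items in weight:
        total = 15
        items = weight + 25
    total -= weight
    weight *= total + items
    for speed in weight:
        items = (1 - items) // (items * 35)
        if weight < 28:
            continue
    return 15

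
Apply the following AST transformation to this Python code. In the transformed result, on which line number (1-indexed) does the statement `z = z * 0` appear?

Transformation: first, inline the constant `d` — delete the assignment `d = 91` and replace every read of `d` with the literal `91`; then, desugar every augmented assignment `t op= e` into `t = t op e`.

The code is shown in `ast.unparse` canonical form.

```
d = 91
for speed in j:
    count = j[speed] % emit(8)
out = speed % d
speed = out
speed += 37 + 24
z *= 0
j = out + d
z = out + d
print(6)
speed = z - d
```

Transformed code:
for speed in j:
    count = j[speed] % emit(8)
out = speed % 91
speed = out
speed = speed + (37 + 24)
z = z * 0
j = out + 91
z = out + 91
print(6)
speed = z - 91

6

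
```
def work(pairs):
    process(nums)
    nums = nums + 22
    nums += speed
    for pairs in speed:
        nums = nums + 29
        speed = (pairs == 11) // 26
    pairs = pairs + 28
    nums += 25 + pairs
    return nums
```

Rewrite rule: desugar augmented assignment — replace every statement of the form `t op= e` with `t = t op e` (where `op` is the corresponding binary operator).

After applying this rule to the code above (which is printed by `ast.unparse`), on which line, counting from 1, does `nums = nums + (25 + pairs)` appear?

9

Transformed code:
def work(pairs):
    process(nums)
    nums = nums + 22
    nums = nums + speed
    for pairs in speed:
        nums = nums + 29
        speed = (pairs == 11) // 26
    pairs = pairs + 28
    nums = nums + (25 + pairs)
    return nums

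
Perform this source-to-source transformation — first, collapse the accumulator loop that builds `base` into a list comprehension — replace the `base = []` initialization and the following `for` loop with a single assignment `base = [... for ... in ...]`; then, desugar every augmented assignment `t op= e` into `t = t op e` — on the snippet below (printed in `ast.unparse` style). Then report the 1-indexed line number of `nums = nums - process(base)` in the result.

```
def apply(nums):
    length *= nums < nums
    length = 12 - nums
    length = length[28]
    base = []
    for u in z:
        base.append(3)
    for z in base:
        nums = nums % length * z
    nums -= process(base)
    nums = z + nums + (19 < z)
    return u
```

Transformed code:
def apply(nums):
    length = length * (nums < nums)
    length = 12 - nums
    length = length[28]
    base = [3 for u in z]
    for z in base:
        nums = nums % length * z
    nums = nums - process(base)
    nums = z + nums + (19 < z)
    return u

8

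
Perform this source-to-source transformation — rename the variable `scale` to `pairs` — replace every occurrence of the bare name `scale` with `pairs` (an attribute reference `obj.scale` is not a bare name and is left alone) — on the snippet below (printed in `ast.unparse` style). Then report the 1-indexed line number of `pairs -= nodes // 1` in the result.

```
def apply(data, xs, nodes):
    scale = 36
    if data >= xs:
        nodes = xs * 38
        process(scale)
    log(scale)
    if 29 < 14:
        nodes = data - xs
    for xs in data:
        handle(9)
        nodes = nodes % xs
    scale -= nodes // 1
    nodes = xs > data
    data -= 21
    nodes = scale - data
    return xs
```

Transformed code:
def apply(data, xs, nodes):
    pairs = 36
    if data >= xs:
        nodes = xs * 38
        process(pairs)
    log(pairs)
    if 29 < 14:
        nodes = data - xs
    for xs in data:
        handle(9)
        nodes = nodes % xs
    pairs -= nodes // 1
    nodes = xs > data
    data -= 21
    nodes = pairs - data
    return xs

12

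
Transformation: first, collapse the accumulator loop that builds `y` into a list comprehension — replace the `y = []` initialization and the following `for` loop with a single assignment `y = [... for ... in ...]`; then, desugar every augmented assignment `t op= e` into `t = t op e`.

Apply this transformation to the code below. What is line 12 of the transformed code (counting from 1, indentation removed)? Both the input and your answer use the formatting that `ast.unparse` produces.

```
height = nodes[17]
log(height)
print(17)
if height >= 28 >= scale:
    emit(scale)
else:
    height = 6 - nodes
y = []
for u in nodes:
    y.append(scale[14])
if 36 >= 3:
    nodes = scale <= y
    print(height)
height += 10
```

Transformed code:
height = nodes[17]
log(height)
print(17)
if height >= 28 >= scale:
    emit(scale)
else:
    height = 6 - nodes
y = [scale[14] for u in nodes]
if 36 >= 3:
    nodes = scale <= y
    print(height)
height = height + 10

height = height + 10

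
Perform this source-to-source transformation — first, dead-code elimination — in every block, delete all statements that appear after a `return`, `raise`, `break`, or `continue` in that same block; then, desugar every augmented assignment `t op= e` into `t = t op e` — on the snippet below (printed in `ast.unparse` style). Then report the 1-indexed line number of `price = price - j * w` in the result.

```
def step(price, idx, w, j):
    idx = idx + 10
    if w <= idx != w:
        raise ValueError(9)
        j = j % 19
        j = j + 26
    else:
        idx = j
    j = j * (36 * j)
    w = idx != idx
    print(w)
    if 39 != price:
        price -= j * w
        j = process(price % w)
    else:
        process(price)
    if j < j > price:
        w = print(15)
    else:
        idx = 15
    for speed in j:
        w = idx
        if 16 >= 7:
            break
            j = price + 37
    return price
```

Transformed code:
def step(price, idx, w, j):
    idx = idx + 10
    if w <= idx != w:
        raise ValueError(9)
    else:
        idx = j
    j = j * (36 * j)
    w = idx != idx
    print(w)
    if 39 != price:
        price = price - j * w
        j = process(price % w)
    else:
        process(price)
    if j < j > price:
        w = print(15)
    else:
        idx = 15
    for speed in j:
        w = idx
        if 16 >= 7:
            break
    return price

11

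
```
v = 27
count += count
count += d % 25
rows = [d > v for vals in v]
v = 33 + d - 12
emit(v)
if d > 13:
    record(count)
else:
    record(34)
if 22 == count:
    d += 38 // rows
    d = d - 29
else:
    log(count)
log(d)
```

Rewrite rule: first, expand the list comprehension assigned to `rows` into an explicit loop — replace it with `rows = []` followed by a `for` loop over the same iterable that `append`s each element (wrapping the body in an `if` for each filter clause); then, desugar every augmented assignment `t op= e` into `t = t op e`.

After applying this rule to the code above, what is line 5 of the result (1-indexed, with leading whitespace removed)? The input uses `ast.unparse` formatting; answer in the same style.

for vals in v:

Transformed code:
v = 27
count = count + count
count = count + d % 25
rows = []
for vals in v:
    rows.append(d > v)
v = 33 + d - 12
emit(v)
if d > 13:
    record(count)
else:
    record(34)
if 22 == count:
    d = d + 38 // rows
    d = d - 29
else:
    log(count)
log(d)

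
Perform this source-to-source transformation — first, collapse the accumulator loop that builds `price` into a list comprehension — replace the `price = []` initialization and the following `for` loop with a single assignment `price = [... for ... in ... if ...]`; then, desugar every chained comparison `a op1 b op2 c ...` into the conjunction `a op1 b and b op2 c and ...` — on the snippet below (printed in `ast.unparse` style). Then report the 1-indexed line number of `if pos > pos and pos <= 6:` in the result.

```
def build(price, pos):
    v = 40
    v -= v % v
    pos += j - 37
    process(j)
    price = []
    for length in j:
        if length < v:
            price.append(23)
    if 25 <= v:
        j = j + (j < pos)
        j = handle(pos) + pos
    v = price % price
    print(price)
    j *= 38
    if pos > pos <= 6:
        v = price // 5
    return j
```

13

Transformed code:
def build(price, pos):
    v = 40
    v -= v % v
    pos += j - 37
    process(j)
    price = [23 for length in j if length < v]
    if 25 <= v:
        j = j + (j < pos)
        j = handle(pos) + pos
    v = price % price
    print(price)
    j *= 38
    if pos > pos and pos <= 6:
        v = price // 5
    return j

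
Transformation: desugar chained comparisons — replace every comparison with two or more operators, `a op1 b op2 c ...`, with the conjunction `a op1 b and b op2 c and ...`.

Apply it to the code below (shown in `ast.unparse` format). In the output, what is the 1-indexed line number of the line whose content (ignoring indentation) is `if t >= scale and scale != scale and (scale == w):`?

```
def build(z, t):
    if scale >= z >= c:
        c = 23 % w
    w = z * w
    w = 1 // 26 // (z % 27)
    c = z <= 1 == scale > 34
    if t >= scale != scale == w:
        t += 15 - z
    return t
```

Transformed code:
def build(z, t):
    if scale >= z and z >= c:
        c = 23 % w
    w = z * w
    w = 1 // 26 // (z % 27)
    c = z <= 1 and 1 == scale and (scale > 34)
    if t >= scale and scale != scale and (scale == w):
        t += 15 - z
    return t

7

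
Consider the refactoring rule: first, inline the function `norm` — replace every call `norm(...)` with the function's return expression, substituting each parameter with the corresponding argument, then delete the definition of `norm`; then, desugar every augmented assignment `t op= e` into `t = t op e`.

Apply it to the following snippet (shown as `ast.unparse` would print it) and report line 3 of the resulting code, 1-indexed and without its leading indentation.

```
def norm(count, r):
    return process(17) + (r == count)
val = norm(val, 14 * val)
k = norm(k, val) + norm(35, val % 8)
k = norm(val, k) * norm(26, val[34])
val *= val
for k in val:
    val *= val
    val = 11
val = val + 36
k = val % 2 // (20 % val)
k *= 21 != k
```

Transformed code:
val = process(17) + (14 * val == val)
k = process(17) + (val == k) + (process(17) + (val % 8 == 35))
k = (process(17) + (k == val)) * (process(17) + (val[34] == 26))
val = val * val
for k in val:
    val = val * val
    val = 11
val = val + 36
k = val % 2 // (20 % val)
k = k * (21 != k)

k = (process(17) + (k == val)) * (process(17) + (val[34] == 26))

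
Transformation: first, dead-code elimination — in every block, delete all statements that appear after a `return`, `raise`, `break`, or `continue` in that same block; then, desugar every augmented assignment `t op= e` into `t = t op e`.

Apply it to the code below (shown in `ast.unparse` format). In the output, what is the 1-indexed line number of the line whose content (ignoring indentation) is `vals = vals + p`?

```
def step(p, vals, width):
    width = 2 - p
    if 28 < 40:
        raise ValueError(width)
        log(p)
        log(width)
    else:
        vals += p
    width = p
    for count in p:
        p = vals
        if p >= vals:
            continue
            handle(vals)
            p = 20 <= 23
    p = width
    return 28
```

6

Transformed code:
def step(p, vals, width):
    width = 2 - p
    if 28 < 40:
        raise ValueError(width)
    else:
        vals = vals + p
    width = p
    for count in p:
        p = vals
        if p >= vals:
            continue
    p = width
    return 28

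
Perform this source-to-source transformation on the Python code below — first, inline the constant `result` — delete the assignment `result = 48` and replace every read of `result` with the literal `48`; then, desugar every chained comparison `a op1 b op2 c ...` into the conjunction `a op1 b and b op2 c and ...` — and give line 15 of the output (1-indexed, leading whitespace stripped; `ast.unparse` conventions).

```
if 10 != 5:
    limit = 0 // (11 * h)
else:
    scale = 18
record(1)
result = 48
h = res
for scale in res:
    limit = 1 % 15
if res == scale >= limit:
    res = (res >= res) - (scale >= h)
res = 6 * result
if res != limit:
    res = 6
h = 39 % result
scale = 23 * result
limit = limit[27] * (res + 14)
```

scale = 23 * 48

Transformed code:
if 10 != 5:
    limit = 0 // (11 * h)
else:
    scale = 18
record(1)
h = res
for scale in res:
    limit = 1 % 15
if res == scale and scale >= limit:
    res = (res >= res) - (scale >= h)
res = 6 * 48
if res != limit:
    res = 6
h = 39 % 48
scale = 23 * 48
limit = limit[27] * (res + 14)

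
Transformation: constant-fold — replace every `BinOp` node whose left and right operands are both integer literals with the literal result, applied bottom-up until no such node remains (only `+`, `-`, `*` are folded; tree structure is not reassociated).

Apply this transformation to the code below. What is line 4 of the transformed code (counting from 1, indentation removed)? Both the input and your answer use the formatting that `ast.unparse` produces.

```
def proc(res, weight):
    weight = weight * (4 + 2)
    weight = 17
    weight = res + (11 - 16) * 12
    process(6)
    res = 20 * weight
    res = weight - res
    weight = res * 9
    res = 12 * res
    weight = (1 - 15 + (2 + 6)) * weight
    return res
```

Transformed code:
def proc(res, weight):
    weight = weight * 6
    weight = 17
    weight = res + -60
    process(6)
    res = 20 * weight
    res = weight - res
    weight = res * 9
    res = 12 * res
    weight = -6 * weight
    return res

weight = res + -60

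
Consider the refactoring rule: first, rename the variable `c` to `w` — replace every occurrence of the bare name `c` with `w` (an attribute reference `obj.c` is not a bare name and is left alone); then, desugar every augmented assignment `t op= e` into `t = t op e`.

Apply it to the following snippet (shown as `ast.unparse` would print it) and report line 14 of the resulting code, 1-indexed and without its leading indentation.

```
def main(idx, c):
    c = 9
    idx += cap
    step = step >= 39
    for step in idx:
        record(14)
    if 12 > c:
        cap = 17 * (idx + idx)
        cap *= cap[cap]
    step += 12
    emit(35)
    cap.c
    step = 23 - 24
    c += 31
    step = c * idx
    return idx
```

w = w + 31

Transformed code:
def main(idx, w):
    w = 9
    idx = idx + cap
    step = step >= 39
    for step in idx:
        record(14)
    if 12 > w:
        cap = 17 * (idx + idx)
        cap = cap * cap[cap]
    step = step + 12
    emit(35)
    cap.c
    step = 23 - 24
    w = w + 31
    step = w * idx
    return idx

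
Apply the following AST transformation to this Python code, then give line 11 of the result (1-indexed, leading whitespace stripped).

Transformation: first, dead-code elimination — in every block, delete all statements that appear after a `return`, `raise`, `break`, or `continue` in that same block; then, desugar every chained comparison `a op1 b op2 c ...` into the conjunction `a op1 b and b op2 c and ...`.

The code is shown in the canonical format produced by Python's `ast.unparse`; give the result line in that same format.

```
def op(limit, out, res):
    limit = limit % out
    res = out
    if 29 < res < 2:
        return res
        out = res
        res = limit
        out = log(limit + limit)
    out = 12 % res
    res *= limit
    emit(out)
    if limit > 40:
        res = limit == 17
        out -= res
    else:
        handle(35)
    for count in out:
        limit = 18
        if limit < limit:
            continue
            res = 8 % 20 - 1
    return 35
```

out -= res

Transformed code:
def op(limit, out, res):
    limit = limit % out
    res = out
    if 29 < res and res < 2:
        return res
    out = 12 % res
    res *= limit
    emit(out)
    if limit > 40:
        res = limit == 17
        out -= res
    else:
        handle(35)
    for count in out:
        limit = 18
        if limit < limit:
            continue
    return 35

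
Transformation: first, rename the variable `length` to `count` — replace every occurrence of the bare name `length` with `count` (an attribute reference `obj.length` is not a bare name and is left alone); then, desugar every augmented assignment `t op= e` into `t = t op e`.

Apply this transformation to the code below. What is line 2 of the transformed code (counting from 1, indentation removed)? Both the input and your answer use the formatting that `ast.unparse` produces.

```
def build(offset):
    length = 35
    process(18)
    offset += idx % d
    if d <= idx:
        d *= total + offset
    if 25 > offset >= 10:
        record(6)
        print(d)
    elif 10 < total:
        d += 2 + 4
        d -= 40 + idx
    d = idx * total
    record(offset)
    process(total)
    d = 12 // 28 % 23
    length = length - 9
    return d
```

Transformed code:
def build(offset):
    count = 35
    process(18)
    offset = offset + idx % d
    if d <= idx:
        d = d * (total + offset)
    if 25 > offset >= 10:
        record(6)
        print(d)
    elif 10 < total:
        d = d + (2 + 4)
        d = d - (40 + idx)
    d = idx * total
    record(offset)
    process(total)
    d = 12 // 28 % 23
    count = count - 9
    return d

count = 35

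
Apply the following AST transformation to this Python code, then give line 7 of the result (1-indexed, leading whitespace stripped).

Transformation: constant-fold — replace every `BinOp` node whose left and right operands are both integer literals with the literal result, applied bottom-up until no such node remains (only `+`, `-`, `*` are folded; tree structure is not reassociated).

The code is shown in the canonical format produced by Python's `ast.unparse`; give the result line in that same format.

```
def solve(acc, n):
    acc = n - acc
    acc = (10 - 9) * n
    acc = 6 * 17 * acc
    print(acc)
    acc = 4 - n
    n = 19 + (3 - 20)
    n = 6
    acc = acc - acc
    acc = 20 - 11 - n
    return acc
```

n = 2

Transformed code:
def solve(acc, n):
    acc = n - acc
    acc = 1 * n
    acc = 102 * acc
    print(acc)
    acc = 4 - n
    n = 2
    n = 6
    acc = acc - acc
    acc = 9 - n
    return acc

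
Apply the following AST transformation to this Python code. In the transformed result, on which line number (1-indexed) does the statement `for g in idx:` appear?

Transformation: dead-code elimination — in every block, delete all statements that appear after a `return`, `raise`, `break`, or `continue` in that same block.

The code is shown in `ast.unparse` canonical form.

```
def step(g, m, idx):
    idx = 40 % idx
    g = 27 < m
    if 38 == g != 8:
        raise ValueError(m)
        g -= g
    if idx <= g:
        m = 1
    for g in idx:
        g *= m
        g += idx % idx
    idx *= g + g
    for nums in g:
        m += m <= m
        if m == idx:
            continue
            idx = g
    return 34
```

Transformed code:
def step(g, m, idx):
    idx = 40 % idx
    g = 27 < m
    if 38 == g != 8:
        raise ValueError(m)
    if idx <= g:
        m = 1
    for g in idx:
        g *= m
        g += idx % idx
    idx *= g + g
    for nums in g:
        m += m <= m
        if m == idx:
            continue
    return 34

8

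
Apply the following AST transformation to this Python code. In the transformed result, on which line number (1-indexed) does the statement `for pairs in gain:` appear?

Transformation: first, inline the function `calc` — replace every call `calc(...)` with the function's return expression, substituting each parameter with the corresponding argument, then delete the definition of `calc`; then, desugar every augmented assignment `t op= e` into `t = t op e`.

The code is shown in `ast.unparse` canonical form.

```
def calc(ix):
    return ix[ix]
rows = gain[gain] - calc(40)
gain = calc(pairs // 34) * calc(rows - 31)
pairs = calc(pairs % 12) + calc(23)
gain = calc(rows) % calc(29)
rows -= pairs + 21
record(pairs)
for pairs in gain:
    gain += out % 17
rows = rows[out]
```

7

Transformed code:
rows = gain[gain] - 40[40]
gain = (pairs // 34)[pairs // 34] * (rows - 31)[rows - 31]
pairs = (pairs % 12)[pairs % 12] + 23[23]
gain = rows[rows] % 29[29]
rows = rows - (pairs + 21)
record(pairs)
for pairs in gain:
    gain = gain + out % 17
rows = rows[out]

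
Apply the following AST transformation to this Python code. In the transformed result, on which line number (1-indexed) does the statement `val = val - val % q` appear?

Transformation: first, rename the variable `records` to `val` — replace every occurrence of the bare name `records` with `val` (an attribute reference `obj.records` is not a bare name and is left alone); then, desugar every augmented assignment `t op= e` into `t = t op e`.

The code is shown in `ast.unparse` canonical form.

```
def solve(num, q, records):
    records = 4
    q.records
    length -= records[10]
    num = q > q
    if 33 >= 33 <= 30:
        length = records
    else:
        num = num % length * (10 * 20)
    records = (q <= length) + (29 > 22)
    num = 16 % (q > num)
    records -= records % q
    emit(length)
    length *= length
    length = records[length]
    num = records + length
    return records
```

Transformed code:
def solve(num, q, val):
    val = 4
    q.records
    length = length - val[10]
    num = q > q
    if 33 >= 33 <= 30:
        length = val
    else:
        num = num % length * (10 * 20)
    val = (q <= length) + (29 > 22)
    num = 16 % (q > num)
    val = val - val % q
    emit(length)
    length = length * length
    length = val[length]
    num = val + length
    return val

12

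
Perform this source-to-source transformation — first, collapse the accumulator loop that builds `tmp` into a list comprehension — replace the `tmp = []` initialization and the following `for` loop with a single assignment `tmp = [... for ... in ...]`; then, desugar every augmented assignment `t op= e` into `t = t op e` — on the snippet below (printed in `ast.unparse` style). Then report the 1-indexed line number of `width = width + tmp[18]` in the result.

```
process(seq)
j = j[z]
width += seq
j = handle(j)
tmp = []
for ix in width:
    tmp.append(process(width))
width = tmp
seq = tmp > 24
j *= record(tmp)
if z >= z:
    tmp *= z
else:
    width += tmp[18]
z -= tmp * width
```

Transformed code:
process(seq)
j = j[z]
width = width + seq
j = handle(j)
tmp = [process(width) for ix in width]
width = tmp
seq = tmp > 24
j = j * record(tmp)
if z >= z:
    tmp = tmp * z
else:
    width = width + tmp[18]
z = z - tmp * width

12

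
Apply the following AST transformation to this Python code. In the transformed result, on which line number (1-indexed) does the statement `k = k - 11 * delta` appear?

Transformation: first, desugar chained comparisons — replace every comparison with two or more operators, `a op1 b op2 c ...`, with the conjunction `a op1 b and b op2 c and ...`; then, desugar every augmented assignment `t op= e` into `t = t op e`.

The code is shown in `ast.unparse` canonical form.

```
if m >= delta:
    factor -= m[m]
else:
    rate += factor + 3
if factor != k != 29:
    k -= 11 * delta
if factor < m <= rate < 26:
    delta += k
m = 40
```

6

Transformed code:
if m >= delta:
    factor = factor - m[m]
else:
    rate = rate + (factor + 3)
if factor != k and k != 29:
    k = k - 11 * delta
if factor < m and m <= rate and (rate < 26):
    delta = delta + k
m = 40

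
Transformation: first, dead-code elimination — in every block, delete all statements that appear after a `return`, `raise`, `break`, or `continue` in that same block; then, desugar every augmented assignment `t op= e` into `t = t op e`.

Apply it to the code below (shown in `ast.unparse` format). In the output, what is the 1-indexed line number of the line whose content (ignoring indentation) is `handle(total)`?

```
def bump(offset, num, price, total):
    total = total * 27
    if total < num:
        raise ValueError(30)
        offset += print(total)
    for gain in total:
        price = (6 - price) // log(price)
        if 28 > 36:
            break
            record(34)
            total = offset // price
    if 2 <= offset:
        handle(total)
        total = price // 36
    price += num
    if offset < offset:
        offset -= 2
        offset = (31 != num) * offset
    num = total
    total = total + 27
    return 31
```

Transformed code:
def bump(offset, num, price, total):
    total = total * 27
    if total < num:
        raise ValueError(30)
    for gain in total:
        price = (6 - price) // log(price)
        if 28 > 36:
            break
    if 2 <= offset:
        handle(total)
        total = price // 36
    price = price + num
    if offset < offset:
        offset = offset - 2
        offset = (31 != num) * offset
    num = total
    total = total + 27
    return 31

10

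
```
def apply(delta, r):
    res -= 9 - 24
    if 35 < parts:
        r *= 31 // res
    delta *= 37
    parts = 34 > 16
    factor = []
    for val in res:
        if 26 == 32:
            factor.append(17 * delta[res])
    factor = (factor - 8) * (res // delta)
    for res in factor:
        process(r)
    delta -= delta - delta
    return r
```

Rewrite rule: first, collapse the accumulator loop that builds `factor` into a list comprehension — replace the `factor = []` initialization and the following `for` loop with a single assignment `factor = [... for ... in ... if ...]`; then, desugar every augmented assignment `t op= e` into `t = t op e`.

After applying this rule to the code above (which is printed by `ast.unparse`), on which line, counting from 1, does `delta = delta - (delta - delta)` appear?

11

Transformed code:
def apply(delta, r):
    res = res - (9 - 24)
    if 35 < parts:
        r = r * (31 // res)
    delta = delta * 37
    parts = 34 > 16
    factor = [17 * delta[res] for val in res if 26 == 32]
    factor = (factor - 8) * (res // delta)
    for res in factor:
        process(r)
    delta = delta - (delta - delta)
    return r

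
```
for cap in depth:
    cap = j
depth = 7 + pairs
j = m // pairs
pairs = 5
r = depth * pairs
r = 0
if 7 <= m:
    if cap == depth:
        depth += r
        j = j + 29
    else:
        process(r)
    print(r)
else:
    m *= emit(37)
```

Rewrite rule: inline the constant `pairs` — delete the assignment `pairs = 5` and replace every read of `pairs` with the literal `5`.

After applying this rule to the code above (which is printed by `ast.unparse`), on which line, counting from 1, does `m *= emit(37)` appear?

15

Transformed code:
for cap in depth:
    cap = j
depth = 7 + 5
j = m // 5
r = depth * 5
r = 0
if 7 <= m:
    if cap == depth:
        depth += r
        j = j + 29
    else:
        process(r)
    print(r)
else:
    m *= emit(37)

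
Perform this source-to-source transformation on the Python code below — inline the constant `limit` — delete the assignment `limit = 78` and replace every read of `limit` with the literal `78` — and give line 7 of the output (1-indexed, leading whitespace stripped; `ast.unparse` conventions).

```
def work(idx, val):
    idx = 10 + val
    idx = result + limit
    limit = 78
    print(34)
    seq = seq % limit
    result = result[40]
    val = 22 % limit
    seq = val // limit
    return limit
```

Transformed code:
def work(idx, val):
    idx = 10 + val
    idx = result + 78
    print(34)
    seq = seq % 78
    result = result[40]
    val = 22 % 78
    seq = val // 78
    return 78

val = 22 % 78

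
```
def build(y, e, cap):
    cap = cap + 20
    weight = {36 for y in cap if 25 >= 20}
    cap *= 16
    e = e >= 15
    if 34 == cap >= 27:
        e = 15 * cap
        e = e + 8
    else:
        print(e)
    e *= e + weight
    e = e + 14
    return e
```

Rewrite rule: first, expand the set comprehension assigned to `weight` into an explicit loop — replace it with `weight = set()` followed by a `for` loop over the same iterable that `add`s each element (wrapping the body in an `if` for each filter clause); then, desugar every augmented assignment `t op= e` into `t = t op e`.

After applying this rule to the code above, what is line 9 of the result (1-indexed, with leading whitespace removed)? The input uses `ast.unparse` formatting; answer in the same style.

if 34 == cap >= 27:

Transformed code:
def build(y, e, cap):
    cap = cap + 20
    weight = set()
    for y in cap:
        if 25 >= 20:
            weight.add(36)
    cap = cap * 16
    e = e >= 15
    if 34 == cap >= 27:
        e = 15 * cap
        e = e + 8
    else:
        print(e)
    e = e * (e + weight)
    e = e + 14
    return e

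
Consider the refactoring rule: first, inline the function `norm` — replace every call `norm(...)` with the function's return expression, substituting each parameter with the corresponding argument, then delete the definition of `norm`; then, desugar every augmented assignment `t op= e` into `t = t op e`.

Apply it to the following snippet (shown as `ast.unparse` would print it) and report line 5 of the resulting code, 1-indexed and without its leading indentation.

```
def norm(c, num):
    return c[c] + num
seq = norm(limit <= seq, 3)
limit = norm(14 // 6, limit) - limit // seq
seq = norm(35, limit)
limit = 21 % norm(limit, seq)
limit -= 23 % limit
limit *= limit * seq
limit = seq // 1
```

limit = limit - 23 % limit

Transformed code:
seq = (limit <= seq)[limit <= seq] + 3
limit = (14 // 6)[14 // 6] + limit - limit // seq
seq = 35[35] + limit
limit = 21 % (limit[limit] + seq)
limit = limit - 23 % limit
limit = limit * (limit * seq)
limit = seq // 1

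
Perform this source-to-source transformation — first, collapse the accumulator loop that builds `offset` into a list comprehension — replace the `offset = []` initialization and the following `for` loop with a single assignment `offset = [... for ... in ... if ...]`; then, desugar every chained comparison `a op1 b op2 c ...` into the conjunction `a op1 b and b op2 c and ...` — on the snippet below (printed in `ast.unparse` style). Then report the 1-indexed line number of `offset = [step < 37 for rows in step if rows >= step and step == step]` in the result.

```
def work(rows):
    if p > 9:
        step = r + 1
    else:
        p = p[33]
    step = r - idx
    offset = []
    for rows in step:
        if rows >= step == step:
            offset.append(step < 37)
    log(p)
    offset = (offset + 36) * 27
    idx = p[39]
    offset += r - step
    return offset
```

Transformed code:
def work(rows):
    if p > 9:
        step = r + 1
    else:
        p = p[33]
    step = r - idx
    offset = [step < 37 for rows in step if rows >= step and step == step]
    log(p)
    offset = (offset + 36) * 27
    idx = p[39]
    offset += r - step
    return offset

7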